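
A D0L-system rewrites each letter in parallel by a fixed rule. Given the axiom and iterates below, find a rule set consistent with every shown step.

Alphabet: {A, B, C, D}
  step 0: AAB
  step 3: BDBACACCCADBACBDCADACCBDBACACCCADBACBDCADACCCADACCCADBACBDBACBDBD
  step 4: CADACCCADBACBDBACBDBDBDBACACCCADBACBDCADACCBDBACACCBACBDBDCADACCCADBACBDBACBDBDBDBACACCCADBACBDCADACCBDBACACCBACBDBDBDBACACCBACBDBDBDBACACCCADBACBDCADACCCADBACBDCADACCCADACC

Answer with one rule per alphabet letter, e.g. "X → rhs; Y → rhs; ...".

A->BAC, B->CAD, C->BD, D->ACC

  step 3 ⇒ step 4: BDBACACCCADBACBDCADACCBDBACACCCADBACBDCADACCCADACCCADBACBDBACBDBD ⇒ CAD·ACC·CAD·BAC·BD·BAC·BD·BD·BD·BAC·ACC·CAD·BAC·BD·CAD·ACC·BD·BAC·ACC·BAC·BD·BD·CAD·ACC·CAD·BAC·BD·BAC·BD·BD·BD·BAC·ACC·CAD·BAC·BD·CAD·ACC·BD·BAC·ACC·BAC·BD·BD·BD·BAC·ACC·BAC·BD·BD·BD·BAC·ACC·CAD·BAC·BD·CAD·ACC·CAD·BAC·BD·CAD·ACC·CAD·ACC
    A ↦ BAC
    B ↦ CAD
    C ↦ BD
    D ↦ ACC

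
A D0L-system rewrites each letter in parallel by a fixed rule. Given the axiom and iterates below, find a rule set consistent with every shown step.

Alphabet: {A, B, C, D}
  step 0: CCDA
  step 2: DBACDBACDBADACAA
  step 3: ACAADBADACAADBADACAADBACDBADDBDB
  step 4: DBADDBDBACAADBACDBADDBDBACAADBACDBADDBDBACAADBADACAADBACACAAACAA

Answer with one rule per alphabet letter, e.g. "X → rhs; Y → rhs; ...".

A->DB, B->AA, C->AD, D->AC

  step 3 ⇒ step 4: ACAADBADACAADBADACAADBACDBADDBDB ⇒ DB·AD·DB·DB·AC·AA·DB·AC·DB·AD·DB·DB·AC·AA·DB·AC·DB·AD·DB·DB·AC·AA·DB·AD·AC·AA·DB·AC·AC·AA·AC·AA
    A ↦ DB
    B ↦ AA
    C ↦ AD
    D ↦ AC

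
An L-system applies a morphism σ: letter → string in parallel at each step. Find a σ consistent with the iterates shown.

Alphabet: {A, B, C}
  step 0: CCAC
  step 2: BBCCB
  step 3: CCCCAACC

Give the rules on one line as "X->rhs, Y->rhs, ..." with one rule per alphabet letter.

  step 2 ⇒ step 3: BBCCB ⇒ CC·CC·A·A·CC
    B ↦ CC
    C ↦ A
    A ↦ B  (constrained at step 0)

A->B, B->CC, C->A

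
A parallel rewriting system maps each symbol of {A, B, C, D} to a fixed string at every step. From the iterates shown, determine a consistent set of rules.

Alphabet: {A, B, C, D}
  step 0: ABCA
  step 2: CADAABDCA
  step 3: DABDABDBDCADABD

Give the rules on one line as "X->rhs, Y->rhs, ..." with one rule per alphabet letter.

  step 2 ⇒ step 3: CADAABDCA ⇒ DA·BD·A·BD·BD·C·A·DA·BD
    A ↦ BD
    B ↦ C
    C ↦ DA
    D ↦ A

A->BD, B->C, C->DA, D->A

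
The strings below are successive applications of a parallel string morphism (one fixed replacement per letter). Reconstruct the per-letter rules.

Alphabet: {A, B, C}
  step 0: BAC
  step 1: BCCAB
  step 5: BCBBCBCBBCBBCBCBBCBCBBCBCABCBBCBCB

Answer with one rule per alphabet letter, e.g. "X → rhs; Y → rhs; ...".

A->CA, B->BC, C->B

  step 0 ⇒ step 1: BAC ⇒ BC·CA·B
    A ↦ CA
    B ↦ BC
    C ↦ B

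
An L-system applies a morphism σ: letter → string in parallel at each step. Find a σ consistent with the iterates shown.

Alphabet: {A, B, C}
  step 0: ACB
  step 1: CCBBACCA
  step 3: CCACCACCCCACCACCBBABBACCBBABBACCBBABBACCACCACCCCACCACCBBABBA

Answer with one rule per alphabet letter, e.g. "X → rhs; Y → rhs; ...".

  step 0 ⇒ step 1: ACB ⇒ CC·BBA·CCA
    A ↦ CC
    B ↦ CCA
    C ↦ BBA

A->CC, B->CCA, C->BBA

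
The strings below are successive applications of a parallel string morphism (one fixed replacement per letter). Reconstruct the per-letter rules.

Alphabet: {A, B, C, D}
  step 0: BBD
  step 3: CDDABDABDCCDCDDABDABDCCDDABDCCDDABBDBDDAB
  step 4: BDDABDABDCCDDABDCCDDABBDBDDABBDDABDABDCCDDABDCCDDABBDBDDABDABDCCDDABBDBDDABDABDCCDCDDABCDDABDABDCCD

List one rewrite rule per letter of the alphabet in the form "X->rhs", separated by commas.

A->DC, B->CD, C->BD, D->DAB

  step 3 ⇒ step 4: CDDABDABDCCDCDDABDABDCCDDABDCCDDABBDBDDAB ⇒ BD·DAB·DAB·DC·CD·DAB·DC·CD·DAB·BD·BD·DAB·BD·DAB·DAB·DC·CD·DAB·DC·CD·DAB·BD·BD·DAB·DAB·DC·CD·DAB·BD·BD·DAB·DAB·DC·CD·CD·DAB·CD·DAB·DAB·DC·CD
    A ↦ DC
    B ↦ CD
    C ↦ BD
    D ↦ DAB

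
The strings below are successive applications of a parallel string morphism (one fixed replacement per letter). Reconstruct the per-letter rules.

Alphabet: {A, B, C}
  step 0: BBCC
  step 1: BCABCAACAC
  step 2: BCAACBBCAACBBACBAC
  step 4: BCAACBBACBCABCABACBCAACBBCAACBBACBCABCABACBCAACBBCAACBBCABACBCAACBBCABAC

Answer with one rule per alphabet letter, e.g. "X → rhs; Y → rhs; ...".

A->B, B->BCA, C->AC

  step 1 ⇒ step 2: BCABCAACAC ⇒ BCA·AC·B·BCA·AC·B·B·AC·B·AC
    A ↦ B
    B ↦ BCA
    C ↦ AC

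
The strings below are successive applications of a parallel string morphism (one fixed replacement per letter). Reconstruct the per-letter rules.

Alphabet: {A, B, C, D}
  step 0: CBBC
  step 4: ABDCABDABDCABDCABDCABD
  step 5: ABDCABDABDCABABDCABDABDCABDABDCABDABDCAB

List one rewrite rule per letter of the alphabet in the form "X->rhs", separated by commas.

  step 4 ⇒ step 5: ABDCABDABDCABDCABDCABD ⇒ ABD·C·AB·D·ABD·C·AB·ABD·C·AB·D·ABD·C·AB·D·ABD·C·AB·D·ABD·C·AB
    A ↦ ABD
    B ↦ C
    C ↦ D
    D ↦ AB

A->ABD, B->C, C->D, D->AB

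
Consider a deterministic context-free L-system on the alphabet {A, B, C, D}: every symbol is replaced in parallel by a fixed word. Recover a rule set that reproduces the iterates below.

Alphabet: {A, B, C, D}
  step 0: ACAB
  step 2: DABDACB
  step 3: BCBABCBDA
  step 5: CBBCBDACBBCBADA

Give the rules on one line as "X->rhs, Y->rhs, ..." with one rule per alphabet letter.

A->CB, B->A, C->D, D->B

  step 2 ⇒ step 3: DABDACB ⇒ B·CB·A·B·CB·D·A
    A ↦ CB
    B ↦ A
    C ↦ D
    D ↦ B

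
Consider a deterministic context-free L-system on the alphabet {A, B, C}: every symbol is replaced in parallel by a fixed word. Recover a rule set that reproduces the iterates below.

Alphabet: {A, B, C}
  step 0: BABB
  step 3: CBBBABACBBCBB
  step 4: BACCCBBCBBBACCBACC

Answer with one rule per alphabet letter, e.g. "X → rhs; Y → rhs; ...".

A->BB, B->C, C->BA

  step 3 ⇒ step 4: CBBBABACBBCBB ⇒ BA·C·C·C·BB·C·BB·BA·C·C·BA·C·C
    A ↦ BB
    B ↦ C
    C ↦ BA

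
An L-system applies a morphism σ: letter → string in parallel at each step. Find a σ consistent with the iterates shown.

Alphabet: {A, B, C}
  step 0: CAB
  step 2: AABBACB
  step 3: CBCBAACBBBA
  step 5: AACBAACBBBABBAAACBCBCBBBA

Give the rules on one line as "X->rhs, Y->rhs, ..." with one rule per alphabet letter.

  step 2 ⇒ step 3: AABBACB ⇒ CB·CB·A·A·CB·BB·A
    A ↦ CB
    B ↦ A
    C ↦ BB

A->CB, B->A, C->BB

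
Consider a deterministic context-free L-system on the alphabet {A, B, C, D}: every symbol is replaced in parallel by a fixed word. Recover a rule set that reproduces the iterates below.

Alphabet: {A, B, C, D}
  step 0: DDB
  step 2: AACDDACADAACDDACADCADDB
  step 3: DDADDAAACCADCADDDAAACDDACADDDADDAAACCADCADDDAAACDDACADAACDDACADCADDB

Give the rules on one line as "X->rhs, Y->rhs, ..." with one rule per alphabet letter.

A->DDA, B->DB, C->AAC, D->CAD

  step 2 ⇒ step 3: AACDDACADAACDDACADCADDB ⇒ DDA·DDA·AAC·CAD·CAD·DDA·AAC·DDA·CAD·DDA·DDA·AAC·CAD·CAD·DDA·AAC·DDA·CAD·AAC·DDA·CAD·CAD·DB
    A ↦ DDA
    B ↦ DB
    C ↦ AAC
    D ↦ CAD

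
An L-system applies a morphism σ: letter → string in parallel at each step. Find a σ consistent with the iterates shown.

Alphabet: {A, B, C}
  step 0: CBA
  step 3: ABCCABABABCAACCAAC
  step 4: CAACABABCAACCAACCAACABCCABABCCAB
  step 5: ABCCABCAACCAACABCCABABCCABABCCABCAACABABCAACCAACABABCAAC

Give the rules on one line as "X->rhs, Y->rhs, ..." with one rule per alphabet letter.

  step 4 ⇒ step 5: CAACABABCAACCAACCAACABCCABABCCAB ⇒ AB·C·C·AB·C·AAC·C·AAC·AB·C·C·AB·AB·C·C·AB·AB·C·C·AB·C·AAC·AB·AB·C·AAC·C·AAC·AB·AB·C·AAC
    A ↦ C
    B ↦ AAC
    C ↦ AB

A->C, B->AAC, C->AB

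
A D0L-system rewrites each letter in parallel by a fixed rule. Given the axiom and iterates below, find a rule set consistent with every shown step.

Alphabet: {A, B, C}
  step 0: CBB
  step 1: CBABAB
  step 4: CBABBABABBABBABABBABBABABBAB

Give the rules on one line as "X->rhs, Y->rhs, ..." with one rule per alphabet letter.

A->B, B->AB, C->CB

  step 0 ⇒ step 1: CBB ⇒ CB·AB·AB
    B ↦ AB
    C ↦ CB
    A ↦ B  (constrained at step 1)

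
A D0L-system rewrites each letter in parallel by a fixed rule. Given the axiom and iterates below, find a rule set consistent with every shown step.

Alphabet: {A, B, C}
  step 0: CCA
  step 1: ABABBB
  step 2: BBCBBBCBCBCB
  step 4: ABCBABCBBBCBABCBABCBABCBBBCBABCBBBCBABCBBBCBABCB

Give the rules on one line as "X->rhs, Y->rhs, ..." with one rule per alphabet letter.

A->BB, B->CB, C->AB

  step 1 ⇒ step 2: ABABBB ⇒ BB·CB·BB·CB·CB·CB
    A ↦ BB
    B ↦ CB
  step 0 ⇒ step 1: CCA ⇒ AB·AB·BB
    C ↦ AB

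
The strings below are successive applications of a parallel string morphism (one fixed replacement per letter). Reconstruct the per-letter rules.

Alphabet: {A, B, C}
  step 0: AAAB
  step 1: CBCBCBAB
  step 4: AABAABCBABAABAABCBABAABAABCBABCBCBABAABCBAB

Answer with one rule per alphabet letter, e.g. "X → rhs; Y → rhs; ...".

  step 0 ⇒ step 1: AAAB ⇒ CB·CB·CB·AB
    A ↦ CB
    B ↦ AB
    C ↦ A  (constrained at step 1)

A->CB, B->AB, C->A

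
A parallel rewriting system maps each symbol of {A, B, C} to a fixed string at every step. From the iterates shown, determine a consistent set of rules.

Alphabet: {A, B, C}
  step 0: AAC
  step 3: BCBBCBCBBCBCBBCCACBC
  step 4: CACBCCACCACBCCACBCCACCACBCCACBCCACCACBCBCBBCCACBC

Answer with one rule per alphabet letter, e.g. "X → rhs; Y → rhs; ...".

A->B, B->CAC, C->BC

  step 3 ⇒ step 4: BCBBCBCBBCBCBBCCACBC ⇒ CAC·BC·CAC·CAC·BC·CAC·BC·CAC·CAC·BC·CAC·BC·CAC·CAC·BC·BC·B·BC·CAC·BC
    A ↦ B
    B ↦ CAC
    C ↦ BC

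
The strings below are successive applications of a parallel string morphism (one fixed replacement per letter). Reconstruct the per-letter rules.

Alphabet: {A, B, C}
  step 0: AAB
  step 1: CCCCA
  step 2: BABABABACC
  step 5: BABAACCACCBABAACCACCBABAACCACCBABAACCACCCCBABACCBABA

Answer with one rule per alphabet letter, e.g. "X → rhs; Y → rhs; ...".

  step 1 ⇒ step 2: CCCCA ⇒ BA·BA·BA·BA·CC
    A ↦ CC
    C ↦ BA
  step 0 ⇒ step 1: AAB ⇒ CC·CC·A
    B ↦ A

A->CC, B->A, C->BA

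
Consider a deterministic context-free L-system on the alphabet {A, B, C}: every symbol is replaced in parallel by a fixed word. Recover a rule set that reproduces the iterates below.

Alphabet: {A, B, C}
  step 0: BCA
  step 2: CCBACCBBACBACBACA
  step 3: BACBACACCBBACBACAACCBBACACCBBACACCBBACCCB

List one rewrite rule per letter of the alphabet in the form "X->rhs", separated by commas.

A->CCB, B->A, C->BAC

  step 2 ⇒ step 3: CCBACCBBACBACBACA ⇒ BAC·BAC·A·CCB·BAC·BAC·A·A·CCB·BAC·A·CCB·BAC·A·CCB·BAC·CCB
    A ↦ CCB
    B ↦ A
    C ↦ BAC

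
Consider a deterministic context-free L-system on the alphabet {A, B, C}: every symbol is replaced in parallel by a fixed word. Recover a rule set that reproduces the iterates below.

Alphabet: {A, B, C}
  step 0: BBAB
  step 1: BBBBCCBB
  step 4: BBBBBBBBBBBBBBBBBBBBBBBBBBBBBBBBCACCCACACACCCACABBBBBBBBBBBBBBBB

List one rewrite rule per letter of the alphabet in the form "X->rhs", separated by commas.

A->CC, B->BB, C->CA

  step 0 ⇒ step 1: BBAB ⇒ BB·BB·CC·BB
    A ↦ CC
    B ↦ BB
    C ↦ CA  (constrained at step 1)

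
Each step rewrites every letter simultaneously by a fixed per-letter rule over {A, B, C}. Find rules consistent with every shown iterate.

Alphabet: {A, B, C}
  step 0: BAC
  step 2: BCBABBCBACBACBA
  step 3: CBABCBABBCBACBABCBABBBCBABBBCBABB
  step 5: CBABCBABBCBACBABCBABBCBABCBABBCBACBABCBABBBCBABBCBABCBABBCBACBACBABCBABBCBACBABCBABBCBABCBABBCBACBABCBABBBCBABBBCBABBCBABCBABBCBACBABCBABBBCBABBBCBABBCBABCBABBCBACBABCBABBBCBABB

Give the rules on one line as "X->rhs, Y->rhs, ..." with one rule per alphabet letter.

  step 2 ⇒ step 3: BCBABBCBACBACBA ⇒ CBA·B·CBA·BB·CBA·CBA·B·CBA·BB·B·CBA·BB·B·CBA·BB
    A ↦ BB
    B ↦ CBA
    C ↦ B

A->BB, B->CBA, C->B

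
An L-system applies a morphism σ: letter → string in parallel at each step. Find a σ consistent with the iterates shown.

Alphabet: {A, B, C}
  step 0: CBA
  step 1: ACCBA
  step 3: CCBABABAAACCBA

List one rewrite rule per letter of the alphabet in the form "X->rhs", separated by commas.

  step 0 ⇒ step 1: CBA ⇒ A·CC·BA
    A ↦ BA
    B ↦ CC
    C ↦ A

A->BA, B->CC, C->A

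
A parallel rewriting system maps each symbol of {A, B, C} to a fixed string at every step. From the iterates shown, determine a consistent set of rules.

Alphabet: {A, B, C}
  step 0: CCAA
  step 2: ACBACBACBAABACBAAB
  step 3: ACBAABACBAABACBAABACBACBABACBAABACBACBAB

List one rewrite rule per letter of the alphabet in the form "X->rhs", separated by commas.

  step 2 ⇒ step 3: ACBACBACBAABACBAAB ⇒ ACB·A·AB·ACB·A·AB·ACB·A·AB·ACB·ACB·AB·ACB·A·AB·ACB·ACB·AB
    A ↦ ACB
    B ↦ AB
    C ↦ A

A->ACB, B->AB, C->A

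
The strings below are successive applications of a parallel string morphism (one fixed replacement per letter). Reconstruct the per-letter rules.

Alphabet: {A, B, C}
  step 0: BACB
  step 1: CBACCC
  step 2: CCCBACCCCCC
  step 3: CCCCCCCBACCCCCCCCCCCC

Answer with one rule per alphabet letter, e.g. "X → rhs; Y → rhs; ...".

A->BA, B->C, C->CC

  step 2 ⇒ step 3: CCCBACCCCCC ⇒ CC·CC·CC·C·BA·CC·CC·CC·CC·CC·CC
    A ↦ BA
    B ↦ C
    C ↦ CC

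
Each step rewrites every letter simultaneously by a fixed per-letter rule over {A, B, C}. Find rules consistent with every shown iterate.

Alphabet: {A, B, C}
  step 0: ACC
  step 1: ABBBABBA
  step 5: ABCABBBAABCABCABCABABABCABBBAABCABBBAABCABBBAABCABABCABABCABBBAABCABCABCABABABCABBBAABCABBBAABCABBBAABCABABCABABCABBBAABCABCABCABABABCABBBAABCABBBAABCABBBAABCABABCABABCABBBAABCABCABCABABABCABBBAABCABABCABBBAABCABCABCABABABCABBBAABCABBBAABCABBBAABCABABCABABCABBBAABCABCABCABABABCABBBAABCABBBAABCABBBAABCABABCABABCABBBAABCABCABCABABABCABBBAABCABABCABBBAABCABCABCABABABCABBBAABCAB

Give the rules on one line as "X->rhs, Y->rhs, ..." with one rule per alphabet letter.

  step 0 ⇒ step 1: ACC ⇒ AB·BBA·BBA
    A ↦ AB
    C ↦ BBA
    B ↦ CAB  (constrained at step 1)

A->AB, B->CAB, C->BBA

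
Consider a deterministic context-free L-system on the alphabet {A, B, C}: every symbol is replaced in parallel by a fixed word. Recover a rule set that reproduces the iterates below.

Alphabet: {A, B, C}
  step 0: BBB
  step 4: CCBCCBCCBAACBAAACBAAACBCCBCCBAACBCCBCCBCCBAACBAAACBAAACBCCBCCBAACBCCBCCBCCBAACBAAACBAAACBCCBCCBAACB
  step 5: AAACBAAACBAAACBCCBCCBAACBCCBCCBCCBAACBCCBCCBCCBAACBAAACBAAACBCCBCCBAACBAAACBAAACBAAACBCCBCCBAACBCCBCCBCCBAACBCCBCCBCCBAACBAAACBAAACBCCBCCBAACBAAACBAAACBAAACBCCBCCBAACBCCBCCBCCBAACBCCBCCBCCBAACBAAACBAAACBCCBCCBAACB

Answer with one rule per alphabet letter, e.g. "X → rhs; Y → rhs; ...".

A->CCB, B->ACB, C->A

  step 4 ⇒ step 5: CCBCCBCCBAACBAAACBAAACBCCBCCBAACBCCBCCBCCBAACBAAACBAAACBCCBCCBAACBCCBCCBCCBAACBAAACBAAACBCCBCCBAACB ⇒ A·A·ACB·A·A·ACB·A·A·ACB·CCB·CCB·A·ACB·CCB·CCB·CCB·A·ACB·CCB·CCB·CCB·A·ACB·A·A·ACB·A·A·ACB·CCB·CCB·A·ACB·A·A·ACB·A·A·ACB·A·A·ACB·CCB·CCB·A·ACB·CCB·CCB·CCB·A·ACB·CCB·CCB·CCB·A·ACB·A·A·ACB·A·A·ACB·CCB·CCB·A·ACB·A·A·ACB·A·A·ACB·A·A·ACB·CCB·CCB·A·ACB·CCB·CCB·CCB·A·ACB·CCB·CCB·CCB·A·ACB·A·A·ACB·A·A·ACB·CCB·CCB·A·ACB
    A ↦ CCB
    B ↦ ACB
    C ↦ A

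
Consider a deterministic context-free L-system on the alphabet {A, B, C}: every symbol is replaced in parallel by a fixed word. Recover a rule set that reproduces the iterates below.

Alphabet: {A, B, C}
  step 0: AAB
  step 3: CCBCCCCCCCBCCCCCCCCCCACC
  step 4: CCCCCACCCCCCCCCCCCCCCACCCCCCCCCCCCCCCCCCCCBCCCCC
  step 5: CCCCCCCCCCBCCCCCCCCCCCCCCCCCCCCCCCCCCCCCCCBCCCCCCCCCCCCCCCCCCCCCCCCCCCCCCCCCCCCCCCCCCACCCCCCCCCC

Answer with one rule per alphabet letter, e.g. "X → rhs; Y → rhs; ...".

A->BC, B->CA, C->CC

  step 4 ⇒ step 5: CCCCCACCCCCCCCCCCCCCCACCCCCCCCCCCCCCCCCCCCBCCCCC ⇒ CC·CC·CC·CC·CC·BC·CC·CC·CC·CC·CC·CC·CC·CC·CC·CC·CC·CC·CC·CC·CC·BC·CC·CC·CC·CC·CC·CC·CC·CC·CC·CC·CC·CC·CC·CC·CC·CC·CC·CC·CC·CC·CA·CC·CC·CC·CC·CC
    A ↦ BC
    B ↦ CA
    C ↦ CC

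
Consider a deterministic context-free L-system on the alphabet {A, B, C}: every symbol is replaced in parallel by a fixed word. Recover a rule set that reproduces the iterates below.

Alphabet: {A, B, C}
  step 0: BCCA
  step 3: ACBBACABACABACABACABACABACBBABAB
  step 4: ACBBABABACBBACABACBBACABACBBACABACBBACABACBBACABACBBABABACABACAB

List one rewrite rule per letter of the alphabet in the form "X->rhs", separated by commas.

  step 3 ⇒ step 4: ACBBACABACABACABACABACABACBBABAB ⇒ AC·BB·AB·AB·AC·BB·AC·AB·AC·BB·AC·AB·AC·BB·AC·AB·AC·BB·AC·AB·AC·BB·AC·AB·AC·BB·AB·AB·AC·AB·AC·AB
    A ↦ AC
    B ↦ AB
    C ↦ BB

A->AC, B->AB, C->BB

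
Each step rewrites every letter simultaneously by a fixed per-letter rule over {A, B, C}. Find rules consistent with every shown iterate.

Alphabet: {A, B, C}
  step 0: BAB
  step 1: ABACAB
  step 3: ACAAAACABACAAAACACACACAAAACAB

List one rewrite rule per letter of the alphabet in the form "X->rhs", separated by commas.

  step 0 ⇒ step 1: BAB ⇒ AB·AC·AB
    A ↦ AC
    B ↦ AB
    C ↦ AAA  (constrained at step 1)

A->AC, B->AB, C->AAA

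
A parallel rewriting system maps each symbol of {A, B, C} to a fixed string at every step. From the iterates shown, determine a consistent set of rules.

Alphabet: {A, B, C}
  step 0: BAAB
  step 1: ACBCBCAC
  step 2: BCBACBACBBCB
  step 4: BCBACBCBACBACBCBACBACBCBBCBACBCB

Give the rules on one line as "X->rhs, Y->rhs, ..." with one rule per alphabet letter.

  step 1 ⇒ step 2: ACBCBCAC ⇒ BC·B·AC·B·AC·B·BC·B
    A ↦ BC
    B ↦ AC
    C ↦ B

A->BC, B->AC, C->B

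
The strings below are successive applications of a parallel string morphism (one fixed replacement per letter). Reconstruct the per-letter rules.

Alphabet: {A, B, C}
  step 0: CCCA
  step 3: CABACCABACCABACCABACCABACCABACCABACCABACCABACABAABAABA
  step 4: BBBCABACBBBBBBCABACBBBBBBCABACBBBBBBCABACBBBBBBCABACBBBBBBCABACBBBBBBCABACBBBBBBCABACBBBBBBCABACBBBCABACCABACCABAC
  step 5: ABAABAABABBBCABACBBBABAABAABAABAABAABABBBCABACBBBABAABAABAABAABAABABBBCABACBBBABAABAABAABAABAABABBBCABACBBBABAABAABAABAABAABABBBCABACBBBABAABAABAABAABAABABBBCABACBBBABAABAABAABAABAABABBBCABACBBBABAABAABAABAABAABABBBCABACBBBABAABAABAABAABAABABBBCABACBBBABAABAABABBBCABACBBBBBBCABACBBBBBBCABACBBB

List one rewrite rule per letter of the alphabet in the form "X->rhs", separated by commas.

  step 4 ⇒ step 5: BBBCABACBBBBBBCABACBBBBBBCABACBBBBBBCABACBBBBBBCABACBBBBBBCABACBBBBBBCABACBBBBBBCABACBBBBBBCABACBBBCABACCABACCABAC ⇒ ABA·ABA·ABA·BBB·C·ABA·C·BBB·ABA·ABA·ABA·ABA·ABA·ABA·BBB·C·ABA·C·BBB·ABA·ABA·ABA·ABA·ABA·ABA·BBB·C·ABA·C·BBB·ABA·ABA·ABA·ABA·ABA·ABA·BBB·C·ABA·C·BBB·ABA·ABA·ABA·ABA·ABA·ABA·BBB·C·ABA·C·BBB·ABA·ABA·ABA·ABA·ABA·ABA·BBB·C·ABA·C·BBB·ABA·ABA·ABA·ABA·ABA·ABA·BBB·C·ABA·C·BBB·ABA·ABA·ABA·ABA·ABA·ABA·BBB·C·ABA·C·BBB·ABA·ABA·ABA·ABA·ABA·ABA·BBB·C·ABA·C·BBB·ABA·ABA·ABA·BBB·C·ABA·C·BBB·BBB·C·ABA·C·BBB·BBB·C·ABA·C·BBB
    A ↦ C
    B ↦ ABA
    C ↦ BBB

A->C, B->ABA, C->BBB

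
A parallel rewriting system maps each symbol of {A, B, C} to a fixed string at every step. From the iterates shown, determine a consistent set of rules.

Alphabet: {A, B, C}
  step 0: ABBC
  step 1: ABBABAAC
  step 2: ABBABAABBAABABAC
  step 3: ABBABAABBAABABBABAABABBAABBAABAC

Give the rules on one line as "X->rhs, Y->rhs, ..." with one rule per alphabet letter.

  step 2 ⇒ step 3: ABBABAABBAABABAC ⇒ AB·BA·BA·AB·BA·AB·AB·BA·BA·AB·AB·BA·AB·BA·AB·AC
    A ↦ AB
    B ↦ BA
    C ↦ AC

A->AB, B->BA, C->AC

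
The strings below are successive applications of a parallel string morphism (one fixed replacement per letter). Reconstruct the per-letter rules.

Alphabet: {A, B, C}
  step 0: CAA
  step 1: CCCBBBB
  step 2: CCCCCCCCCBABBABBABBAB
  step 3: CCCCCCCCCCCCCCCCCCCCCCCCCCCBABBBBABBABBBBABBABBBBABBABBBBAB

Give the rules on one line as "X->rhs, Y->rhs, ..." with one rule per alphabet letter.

  step 2 ⇒ step 3: CCCCCCCCCBABBABBABBAB ⇒ CCC·CCC·CCC·CCC·CCC·CCC·CCC·CCC·CCC·BAB·BB·BAB·BAB·BB·BAB·BAB·BB·BAB·BAB·BB·BAB
    A ↦ BB
    B ↦ BAB
    C ↦ CCC

A->BB, B->BAB, C->CCC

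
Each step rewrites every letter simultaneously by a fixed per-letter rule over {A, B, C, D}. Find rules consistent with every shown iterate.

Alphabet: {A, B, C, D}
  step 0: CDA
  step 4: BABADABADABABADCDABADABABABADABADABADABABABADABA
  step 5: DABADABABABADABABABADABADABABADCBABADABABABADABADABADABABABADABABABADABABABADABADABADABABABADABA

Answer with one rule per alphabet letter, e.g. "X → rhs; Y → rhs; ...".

  step 4 ⇒ step 5: BABADABADABABADCDABADABABABADABADABADABABABADABA ⇒ DA·BA·DA·BA·BA·BA·DA·BA·BA·BA·DA·BA·DA·BA·BA·DC·BA·BA·DA·BA·BA·BA·DA·BA·DA·BA·DA·BA·BA·BA·DA·BA·BA·BA·DA·BA·BA·BA·DA·BA·DA·BA·DA·BA·BA·BA·DA·BA
    A ↦ BA
    B ↦ DA
    C ↦ DC
    D ↦ BA

A->BA, B->DA, C->DC, D->BA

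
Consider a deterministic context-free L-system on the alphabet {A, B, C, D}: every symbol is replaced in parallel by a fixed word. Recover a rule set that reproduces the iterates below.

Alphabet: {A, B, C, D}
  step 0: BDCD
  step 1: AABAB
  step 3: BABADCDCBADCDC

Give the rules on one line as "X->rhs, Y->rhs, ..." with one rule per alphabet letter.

A->DC, B->AA, C->A, D->B

  step 0 ⇒ step 1: BDCD ⇒ AA·B·A·B
    B ↦ AA
    C ↦ A
    D ↦ B
    A ↦ DC  (constrained at step 1)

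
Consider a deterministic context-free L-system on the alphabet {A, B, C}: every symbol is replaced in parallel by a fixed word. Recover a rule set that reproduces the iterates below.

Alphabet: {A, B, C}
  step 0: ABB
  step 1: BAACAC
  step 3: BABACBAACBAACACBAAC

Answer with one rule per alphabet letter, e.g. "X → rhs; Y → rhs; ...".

  step 0 ⇒ step 1: ABB ⇒ BA·AC·AC
    A ↦ BA
    B ↦ AC
    C ↦ B  (constrained at step 1)

A->BA, B->AC, C->B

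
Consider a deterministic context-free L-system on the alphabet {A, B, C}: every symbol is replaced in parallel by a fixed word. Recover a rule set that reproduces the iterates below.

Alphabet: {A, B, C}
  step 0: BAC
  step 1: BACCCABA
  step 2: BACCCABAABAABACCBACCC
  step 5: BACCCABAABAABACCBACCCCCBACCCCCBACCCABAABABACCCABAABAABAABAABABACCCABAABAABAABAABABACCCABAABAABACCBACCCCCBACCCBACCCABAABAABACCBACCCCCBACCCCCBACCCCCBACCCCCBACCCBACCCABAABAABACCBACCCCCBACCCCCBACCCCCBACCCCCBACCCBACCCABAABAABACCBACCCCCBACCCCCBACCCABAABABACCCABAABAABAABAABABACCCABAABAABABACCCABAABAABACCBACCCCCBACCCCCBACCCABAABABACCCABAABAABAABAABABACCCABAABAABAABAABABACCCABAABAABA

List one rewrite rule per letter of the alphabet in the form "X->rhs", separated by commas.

A->CC, B->BAC, C->ABA

  step 1 ⇒ step 2: BACCCABA ⇒ BAC·CC·ABA·ABA·ABA·CC·BAC·CC
    A ↦ CC
    B ↦ BAC
    C ↦ ABA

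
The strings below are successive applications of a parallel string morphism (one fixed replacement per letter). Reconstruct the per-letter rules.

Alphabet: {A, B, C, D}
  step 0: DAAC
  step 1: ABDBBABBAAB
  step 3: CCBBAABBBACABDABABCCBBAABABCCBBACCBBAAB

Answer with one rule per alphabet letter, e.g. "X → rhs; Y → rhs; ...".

A->BBA, B->C, C->AB, D->ABD

  step 0 ⇒ step 1: DAAC ⇒ ABD·BBA·BBA·AB
    A ↦ BBA
    C ↦ AB
    D ↦ ABD
    B ↦ C  (constrained at step 1)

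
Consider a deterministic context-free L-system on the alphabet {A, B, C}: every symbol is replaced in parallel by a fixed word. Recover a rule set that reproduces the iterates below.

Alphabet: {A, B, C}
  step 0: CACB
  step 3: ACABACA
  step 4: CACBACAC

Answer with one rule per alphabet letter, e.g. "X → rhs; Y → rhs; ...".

A->C, B->BA, C->A

  step 3 ⇒ step 4: ACABACA ⇒ C·A·C·BA·C·A·C
    A ↦ C
    B ↦ BA
    C ↦ A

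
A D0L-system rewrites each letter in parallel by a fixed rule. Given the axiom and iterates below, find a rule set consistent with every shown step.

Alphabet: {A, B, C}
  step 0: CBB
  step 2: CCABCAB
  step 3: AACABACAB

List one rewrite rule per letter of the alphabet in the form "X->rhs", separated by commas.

  step 2 ⇒ step 3: CCABCAB ⇒ A·A·C·AB·A·C·AB
    A ↦ C
    B ↦ AB
    C ↦ A

A->C, B->AB, C->A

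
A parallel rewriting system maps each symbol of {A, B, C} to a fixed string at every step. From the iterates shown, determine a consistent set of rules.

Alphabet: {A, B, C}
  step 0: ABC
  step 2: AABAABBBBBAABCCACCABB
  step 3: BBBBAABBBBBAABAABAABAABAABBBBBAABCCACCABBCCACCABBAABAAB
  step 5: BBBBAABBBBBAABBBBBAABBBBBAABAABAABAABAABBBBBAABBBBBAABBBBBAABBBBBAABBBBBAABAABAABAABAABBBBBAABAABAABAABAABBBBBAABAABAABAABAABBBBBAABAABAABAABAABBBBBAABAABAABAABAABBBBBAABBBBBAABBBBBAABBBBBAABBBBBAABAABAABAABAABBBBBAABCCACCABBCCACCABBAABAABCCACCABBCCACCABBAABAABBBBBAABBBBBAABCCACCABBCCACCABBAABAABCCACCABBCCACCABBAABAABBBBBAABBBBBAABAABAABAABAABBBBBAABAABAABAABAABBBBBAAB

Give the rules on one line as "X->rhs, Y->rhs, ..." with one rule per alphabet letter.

A->BB, B->AAB, C->CCA

  step 2 ⇒ step 3: AABAABBBBBAABCCACCABB ⇒ BB·BB·AAB·BB·BB·AAB·AAB·AAB·AAB·AAB·BB·BB·AAB·CCA·CCA·BB·CCA·CCA·BB·AAB·AAB
    A ↦ BB
    B ↦ AAB
    C ↦ CCA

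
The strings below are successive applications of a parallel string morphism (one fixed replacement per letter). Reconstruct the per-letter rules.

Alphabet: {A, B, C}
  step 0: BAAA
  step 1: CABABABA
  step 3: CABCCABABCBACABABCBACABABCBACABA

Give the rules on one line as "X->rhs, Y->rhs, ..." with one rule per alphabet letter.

  step 0 ⇒ step 1: BAAA ⇒ CA·BA·BA·BA
    A ↦ BA
    B ↦ CA
    C ↦ BC  (constrained at step 1)

A->BA, B->CA, C->BC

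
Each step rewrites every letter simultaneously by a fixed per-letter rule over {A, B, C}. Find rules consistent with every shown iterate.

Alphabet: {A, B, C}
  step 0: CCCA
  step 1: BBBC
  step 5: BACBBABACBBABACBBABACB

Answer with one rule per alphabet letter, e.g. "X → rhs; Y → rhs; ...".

  step 0 ⇒ step 1: CCCA ⇒ B·B·B·C
    A ↦ C
    C ↦ B
    B ↦ BA  (constrained at step 1)

A->C, B->BA, C->B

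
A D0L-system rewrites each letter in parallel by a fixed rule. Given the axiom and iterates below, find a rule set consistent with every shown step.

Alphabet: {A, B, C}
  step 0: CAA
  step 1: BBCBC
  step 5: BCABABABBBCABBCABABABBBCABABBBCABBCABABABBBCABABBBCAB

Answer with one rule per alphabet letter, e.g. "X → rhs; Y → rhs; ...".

  step 0 ⇒ step 1: CAA ⇒ B·BC·BC
    A ↦ BC
    C ↦ B
    B ↦ AB  (constrained at step 1)

A->BC, B->AB, C->B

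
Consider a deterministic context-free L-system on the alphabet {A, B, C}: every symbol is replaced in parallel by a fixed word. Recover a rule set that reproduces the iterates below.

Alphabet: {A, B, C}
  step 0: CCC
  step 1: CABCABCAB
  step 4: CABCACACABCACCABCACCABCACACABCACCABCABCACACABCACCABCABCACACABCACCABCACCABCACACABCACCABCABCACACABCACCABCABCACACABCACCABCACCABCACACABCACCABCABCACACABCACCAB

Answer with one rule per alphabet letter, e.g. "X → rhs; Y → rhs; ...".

  step 0 ⇒ step 1: CCC ⇒ CAB·CAB·CAB
    C ↦ CAB
    A ↦ CAC  (constrained at step 1)
    B ↦ A  (constrained at step 1)

A->CAC, B->A, C->CAB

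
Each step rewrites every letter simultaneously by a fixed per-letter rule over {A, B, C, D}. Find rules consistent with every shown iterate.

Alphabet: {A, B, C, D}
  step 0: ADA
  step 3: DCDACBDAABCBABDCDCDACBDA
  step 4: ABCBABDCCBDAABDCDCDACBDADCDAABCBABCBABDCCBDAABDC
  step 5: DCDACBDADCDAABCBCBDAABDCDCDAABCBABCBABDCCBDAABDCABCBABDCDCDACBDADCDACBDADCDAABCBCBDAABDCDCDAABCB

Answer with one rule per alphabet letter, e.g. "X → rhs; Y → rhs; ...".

A->DC, B->DA, C->CB, D->AB

  step 4 ⇒ step 5: ABCBABDCCBDAABDCDCDACBDADCDAABCBABCBABDCCBDAABDC ⇒ DC·DA·CB·DA·DC·DA·AB·CB·CB·DA·AB·DC·DC·DA·AB·CB·AB·CB·AB·DC·CB·DA·AB·DC·AB·CB·AB·DC·DC·DA·CB·DA·DC·DA·CB·DA·DC·DA·AB·CB·CB·DA·AB·DC·DC·DA·AB·CB
    A ↦ DC
    B ↦ DA
    C ↦ CB
    D ↦ AB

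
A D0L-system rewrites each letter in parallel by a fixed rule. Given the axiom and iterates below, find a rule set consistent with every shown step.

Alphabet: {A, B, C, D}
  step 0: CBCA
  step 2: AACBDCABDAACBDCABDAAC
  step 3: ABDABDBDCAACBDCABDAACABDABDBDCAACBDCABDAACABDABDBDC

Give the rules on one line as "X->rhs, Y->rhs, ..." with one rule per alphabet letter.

  step 2 ⇒ step 3: AACBDCABDAACBDCABDAAC ⇒ ABD·ABD·BDC·A·AC·BDC·ABD·A·AC·ABD·ABD·BDC·A·AC·BDC·ABD·A·AC·ABD·ABD·BDC
    A ↦ ABD
    B ↦ A
    C ↦ BDC
    D ↦ AC

A->ABD, B->A, C->BDC, D->AC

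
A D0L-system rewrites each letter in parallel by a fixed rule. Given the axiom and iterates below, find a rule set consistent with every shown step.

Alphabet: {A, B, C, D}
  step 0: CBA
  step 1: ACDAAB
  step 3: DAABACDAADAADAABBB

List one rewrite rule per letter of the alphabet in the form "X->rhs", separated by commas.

  step 0 ⇒ step 1: CBA ⇒ AC·DAA·B
    A ↦ B
    B ↦ DAA
    C ↦ AC
    D ↦ B  (constrained at step 1)

A->B, B->DAA, C->AC, D->B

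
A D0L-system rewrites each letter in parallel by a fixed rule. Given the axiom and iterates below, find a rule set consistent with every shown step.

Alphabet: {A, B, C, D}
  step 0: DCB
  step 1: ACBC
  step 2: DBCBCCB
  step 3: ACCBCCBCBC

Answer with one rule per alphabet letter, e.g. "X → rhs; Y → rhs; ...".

A->DB, B->C, C->CB, D->A

  step 2 ⇒ step 3: DBCBCCB ⇒ A·C·CB·C·CB·CB·C
    B ↦ C
    C ↦ CB
    D ↦ A
  step 1 ⇒ step 2: ACBC ⇒ DB·CB·C·CB
    A ↦ DB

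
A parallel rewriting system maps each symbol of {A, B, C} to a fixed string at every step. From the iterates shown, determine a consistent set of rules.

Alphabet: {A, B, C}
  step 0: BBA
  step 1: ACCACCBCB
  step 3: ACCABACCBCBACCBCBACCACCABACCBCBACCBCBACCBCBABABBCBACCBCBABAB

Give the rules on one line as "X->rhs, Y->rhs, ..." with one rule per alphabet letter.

  step 0 ⇒ step 1: BBA ⇒ ACC·ACC·BCB
    A ↦ BCB
    B ↦ ACC
    C ↦ AB  (constrained at step 1)

A->BCB, B->ACC, C->AB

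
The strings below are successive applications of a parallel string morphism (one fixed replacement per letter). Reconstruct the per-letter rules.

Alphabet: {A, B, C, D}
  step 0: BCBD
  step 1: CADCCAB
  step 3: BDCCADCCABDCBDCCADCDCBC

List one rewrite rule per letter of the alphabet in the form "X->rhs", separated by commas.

  step 0 ⇒ step 1: BCBD ⇒ CA·DC·CA·B
    B ↦ CA
    C ↦ DC
    D ↦ B
    A ↦ BC  (constrained at step 1)

A->BC, B->CA, C->DC, D->B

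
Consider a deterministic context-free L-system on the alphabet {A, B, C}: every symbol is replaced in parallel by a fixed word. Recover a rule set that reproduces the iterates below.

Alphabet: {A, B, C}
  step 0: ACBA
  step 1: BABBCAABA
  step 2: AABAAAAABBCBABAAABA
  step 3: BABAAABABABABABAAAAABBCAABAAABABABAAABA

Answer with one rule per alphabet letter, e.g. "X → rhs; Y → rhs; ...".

A->BA, B->AA, C->BBC

  step 2 ⇒ step 3: AABAAAAABBCBABAAABA ⇒ BA·BA·AA·BA·BA·BA·BA·BA·AA·AA·BBC·AA·BA·AA·BA·BA·BA·AA·BA
    A ↦ BA
    B ↦ AA
    C ↦ BBC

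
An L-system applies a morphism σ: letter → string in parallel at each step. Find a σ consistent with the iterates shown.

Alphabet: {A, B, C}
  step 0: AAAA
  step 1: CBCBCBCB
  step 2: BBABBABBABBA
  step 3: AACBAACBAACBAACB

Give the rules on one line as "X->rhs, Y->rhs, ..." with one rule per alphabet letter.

A->CB, B->A, C->BB

  step 2 ⇒ step 3: BBABBABBABBA ⇒ A·A·CB·A·A·CB·A·A·CB·A·A·CB
    A ↦ CB
    B ↦ A
  step 1 ⇒ step 2: CBCBCBCB ⇒ BB·A·BB·A·BB·A·BB·A
    C ↦ BB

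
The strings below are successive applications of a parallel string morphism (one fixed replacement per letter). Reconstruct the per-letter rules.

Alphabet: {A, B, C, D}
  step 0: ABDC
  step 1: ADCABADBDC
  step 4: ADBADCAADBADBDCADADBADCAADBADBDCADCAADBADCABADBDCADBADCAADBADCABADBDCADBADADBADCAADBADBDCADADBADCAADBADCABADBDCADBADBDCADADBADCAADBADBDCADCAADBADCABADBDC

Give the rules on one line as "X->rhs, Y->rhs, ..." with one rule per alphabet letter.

A->AD, B->CA, C->BDC, D->BAD

  step 0 ⇒ step 1: ABDC ⇒ AD·CA·BAD·BDC
    A ↦ AD
    B ↦ CA
    C ↦ BDC
    D ↦ BAD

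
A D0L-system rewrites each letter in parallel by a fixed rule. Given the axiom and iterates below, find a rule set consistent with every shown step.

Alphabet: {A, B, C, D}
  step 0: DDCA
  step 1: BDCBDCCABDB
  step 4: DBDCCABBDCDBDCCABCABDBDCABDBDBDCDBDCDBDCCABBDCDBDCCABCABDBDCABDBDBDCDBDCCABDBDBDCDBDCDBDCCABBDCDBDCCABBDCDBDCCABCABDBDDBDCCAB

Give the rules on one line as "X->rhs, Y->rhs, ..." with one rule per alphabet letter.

A->DB, B->D, C->CAB, D->BDC

  step 0 ⇒ step 1: DDCA ⇒ BDC·BDC·CAB·DB
    A ↦ DB
    C ↦ CAB
    D ↦ BDC
    B ↦ D  (constrained at step 1)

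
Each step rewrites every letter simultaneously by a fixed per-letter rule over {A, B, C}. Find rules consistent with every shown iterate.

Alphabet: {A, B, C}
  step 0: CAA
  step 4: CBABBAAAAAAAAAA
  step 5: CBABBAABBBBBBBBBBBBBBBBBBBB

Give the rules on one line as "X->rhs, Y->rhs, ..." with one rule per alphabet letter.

  step 4 ⇒ step 5: CBABBAAAAAAAAAA ⇒ CB·A·BB·A·A·BB·BB·BB·BB·BB·BB·BB·BB·BB·BB
    A ↦ BB
    B ↦ A
    C ↦ CB

A->BB, B->A, C->CB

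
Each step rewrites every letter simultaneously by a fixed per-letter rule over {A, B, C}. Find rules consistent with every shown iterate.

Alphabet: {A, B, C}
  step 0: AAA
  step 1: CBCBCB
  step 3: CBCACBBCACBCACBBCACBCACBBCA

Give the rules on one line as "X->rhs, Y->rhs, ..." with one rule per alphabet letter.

  step 0 ⇒ step 1: AAA ⇒ CB·CB·CB
    A ↦ CB
    B ↦ C  (constrained at step 1)
    C ↦ BCA  (constrained at step 1)

A->CB, B->C, C->BCA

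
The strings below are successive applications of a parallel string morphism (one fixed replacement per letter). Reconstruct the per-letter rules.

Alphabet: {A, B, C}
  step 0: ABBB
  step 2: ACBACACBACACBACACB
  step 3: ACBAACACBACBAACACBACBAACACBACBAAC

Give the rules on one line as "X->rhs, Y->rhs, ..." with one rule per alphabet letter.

  step 2 ⇒ step 3: ACBACACBACACBACACB ⇒ AC·B·AAC·AC·B·AC·B·AAC·AC·B·AC·B·AAC·AC·B·AC·B·AAC
    A ↦ AC
    B ↦ AAC
    C ↦ B

A->AC, B->AAC, C->B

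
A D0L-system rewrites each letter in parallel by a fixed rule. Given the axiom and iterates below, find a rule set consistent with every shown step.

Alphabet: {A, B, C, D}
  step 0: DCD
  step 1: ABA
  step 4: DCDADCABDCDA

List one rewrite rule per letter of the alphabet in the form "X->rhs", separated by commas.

A->DC, B->DA, C->B, D->A

  step 0 ⇒ step 1: DCD ⇒ A·B·A
    C ↦ B
    D ↦ A
    A ↦ DC  (constrained at step 1)
    B ↦ DA  (constrained at step 1)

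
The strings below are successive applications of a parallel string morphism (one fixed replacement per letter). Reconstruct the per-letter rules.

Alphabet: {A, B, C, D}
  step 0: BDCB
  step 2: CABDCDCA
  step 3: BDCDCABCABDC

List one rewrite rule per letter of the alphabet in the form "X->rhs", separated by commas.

A->DC, B->D, C->B, D->CA

  step 2 ⇒ step 3: CABDCDCA ⇒ B·DC·D·CA·B·CA·B·DC
    A ↦ DC
    B ↦ D
    C ↦ B
    D ↦ CA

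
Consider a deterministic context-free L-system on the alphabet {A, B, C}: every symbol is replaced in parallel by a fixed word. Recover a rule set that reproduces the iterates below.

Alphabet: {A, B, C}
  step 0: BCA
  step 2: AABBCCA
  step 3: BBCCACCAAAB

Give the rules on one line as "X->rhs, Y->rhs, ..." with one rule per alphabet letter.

A->B, B->CCA, C->A

  step 2 ⇒ step 3: AABBCCA ⇒ B·B·CCA·CCA·A·A·B
    A ↦ B
    B ↦ CCA
    C ↦ A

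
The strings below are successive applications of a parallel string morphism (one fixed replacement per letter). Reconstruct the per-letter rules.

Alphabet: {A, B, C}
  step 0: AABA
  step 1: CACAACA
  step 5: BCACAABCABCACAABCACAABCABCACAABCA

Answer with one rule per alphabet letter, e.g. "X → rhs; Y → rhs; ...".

  step 0 ⇒ step 1: AABA ⇒ CA·CA·A·CA
    A ↦ CA
    B ↦ A
    C ↦ B  (constrained at step 1)

A->CA, B->A, C->B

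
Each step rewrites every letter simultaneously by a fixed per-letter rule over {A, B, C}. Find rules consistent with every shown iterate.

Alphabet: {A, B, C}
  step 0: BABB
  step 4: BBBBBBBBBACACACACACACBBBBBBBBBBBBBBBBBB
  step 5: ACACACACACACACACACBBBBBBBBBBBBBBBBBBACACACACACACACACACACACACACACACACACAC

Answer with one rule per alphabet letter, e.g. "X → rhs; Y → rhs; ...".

A->BB, B->AC, C->B

  step 4 ⇒ step 5: BBBBBBBBBACACACACACACBBBBBBBBBBBBBBBBBB ⇒ AC·AC·AC·AC·AC·AC·AC·AC·AC·BB·B·BB·B·BB·B·BB·B·BB·B·BB·B·AC·AC·AC·AC·AC·AC·AC·AC·AC·AC·AC·AC·AC·AC·AC·AC·AC·AC
    A ↦ BB
    B ↦ AC
    C ↦ B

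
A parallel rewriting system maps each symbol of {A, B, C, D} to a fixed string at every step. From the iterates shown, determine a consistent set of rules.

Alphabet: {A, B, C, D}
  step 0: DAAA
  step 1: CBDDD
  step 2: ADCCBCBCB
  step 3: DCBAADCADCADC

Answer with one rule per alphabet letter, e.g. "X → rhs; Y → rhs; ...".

A->D, B->DC, C->A, D->CB

  step 2 ⇒ step 3: ADCCBCBCB ⇒ D·CB·A·A·DC·A·DC·A·DC
    A ↦ D
    B ↦ DC
    C ↦ A
    D ↦ CB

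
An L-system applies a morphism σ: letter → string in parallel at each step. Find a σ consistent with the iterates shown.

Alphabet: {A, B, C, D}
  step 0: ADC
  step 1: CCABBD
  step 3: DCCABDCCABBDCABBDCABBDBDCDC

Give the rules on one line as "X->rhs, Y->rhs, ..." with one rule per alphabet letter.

A->C, B->DC, C->BD, D->CAB

  step 0 ⇒ step 1: ADC ⇒ C·CAB·BD
    A ↦ C
    C ↦ BD
    D ↦ CAB
    B ↦ DC  (constrained at step 1)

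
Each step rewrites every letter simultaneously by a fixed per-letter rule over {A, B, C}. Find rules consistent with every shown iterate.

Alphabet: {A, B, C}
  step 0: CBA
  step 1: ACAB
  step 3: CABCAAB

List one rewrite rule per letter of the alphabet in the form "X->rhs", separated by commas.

A->B, B->CA, C->A

  step 0 ⇒ step 1: CBA ⇒ A·CA·B
    A ↦ B
    B ↦ CA
    C ↦ A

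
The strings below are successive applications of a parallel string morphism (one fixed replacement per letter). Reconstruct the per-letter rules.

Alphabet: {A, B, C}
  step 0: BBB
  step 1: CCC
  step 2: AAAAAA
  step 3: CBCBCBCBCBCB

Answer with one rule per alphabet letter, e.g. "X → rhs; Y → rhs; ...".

  step 2 ⇒ step 3: AAAAAA ⇒ CB·CB·CB·CB·CB·CB
    A ↦ CB
  step 0 ⇒ step 1: BBB ⇒ C·C·C
    B ↦ C
  step 1 ⇒ step 2: CCC ⇒ AA·AA·AA
    C ↦ AA

A->CB, B->C, C->AA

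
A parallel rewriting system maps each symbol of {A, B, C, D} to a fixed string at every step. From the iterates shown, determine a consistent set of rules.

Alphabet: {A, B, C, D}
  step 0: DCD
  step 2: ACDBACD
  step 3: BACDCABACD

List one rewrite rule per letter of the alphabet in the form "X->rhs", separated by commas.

  step 2 ⇒ step 3: ACDBACD ⇒ B·A·CD·CA·B·A·CD
    A ↦ B
    B ↦ CA
    C ↦ A
    D ↦ CD

A->B, B->CA, C->A, D->CD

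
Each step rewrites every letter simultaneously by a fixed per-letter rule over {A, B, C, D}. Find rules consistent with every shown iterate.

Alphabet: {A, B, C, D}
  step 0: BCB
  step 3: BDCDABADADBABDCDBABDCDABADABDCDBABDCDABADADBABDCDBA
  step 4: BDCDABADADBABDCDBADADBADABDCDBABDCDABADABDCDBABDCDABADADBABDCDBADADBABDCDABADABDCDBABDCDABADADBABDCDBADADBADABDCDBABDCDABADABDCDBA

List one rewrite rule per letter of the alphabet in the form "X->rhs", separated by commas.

A->DBA, B->BDC, C->BA, D->DA

  step 3 ⇒ step 4: BDCDABADADBABDCDBABDCDABADABDCDBABDCDABADADBABDCDBA ⇒ BDC·DA·BA·DA·DBA·BDC·DBA·DA·DBA·DA·BDC·DBA·BDC·DA·BA·DA·BDC·DBA·BDC·DA·BA·DA·DBA·BDC·DBA·DA·DBA·BDC·DA·BA·DA·BDC·DBA·BDC·DA·BA·DA·DBA·BDC·DBA·DA·DBA·DA·BDC·DBA·BDC·DA·BA·DA·BDC·DBA
    A ↦ DBA
    B ↦ BDC
    C ↦ BA
    D ↦ DA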